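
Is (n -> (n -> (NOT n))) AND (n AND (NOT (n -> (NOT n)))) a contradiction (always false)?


Truth table over {n}:
n | φ
-----
F | F
T | F
Every row is false.

Yes, it is a contradiction.


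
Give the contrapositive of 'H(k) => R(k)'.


The contrapositive of (P → Q) is (¬Q → ¬P); it is logically equivalent to the original.
Here P = 'H(k)' and Q = 'R(k)'.

If not (R(k)), then not (H(k)).


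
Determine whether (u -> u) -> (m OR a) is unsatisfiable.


Truth table over {a, m, u}:
a | m | u | φ
-------------
F | F | F | F
T | F | F | T
F | T | F | T
T | T | F | T
F | F | T | F
T | F | T | T
F | T | T | T
T | T | T | T
Satisfying assignment at row 2: a=T, m=F, u=F gives T.

No, it is not a contradiction.


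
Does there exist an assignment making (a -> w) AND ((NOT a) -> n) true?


Search for a satisfying assignment over {a, n, w}.
Try a=F, n=T, w=F: the formula evaluates to T.
A satisfying assignment exists.

Satisfiable.


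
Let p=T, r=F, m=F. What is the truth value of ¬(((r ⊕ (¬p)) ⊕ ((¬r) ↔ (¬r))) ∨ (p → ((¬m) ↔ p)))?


Substitute p=T, r=F, m=F:
… (earlier sub-steps elided)
r ⊕ (¬p) = F ⊕ F = F
¬r = T
¬r = T
(¬r) ↔ (¬r) = T ↔ T = T
(r ⊕ (¬p)) ⊕ ((¬r) ↔ (¬r)) = F ⊕ T = T
¬m = T
(¬m) ↔ p = T ↔ T = T
p → ((¬m) ↔ p) = T → T = T
((r ⊕ (¬p)) ⊕ ((¬r) ↔ (¬r))) ∨ (p → ((¬m) ↔ p)) = T ∨ T = T
¬(((r ⊕ (¬p)) ⊕ ((¬r) ↔ (¬r))) ∨ (p → ((¬m) ↔ p))) = F

F


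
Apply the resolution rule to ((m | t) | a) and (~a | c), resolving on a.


The clauses contain complementary literals a and ~a.
Resolution eliminates this pair and disjoins the remaining literals (merging duplicates).

((m | t) | c)


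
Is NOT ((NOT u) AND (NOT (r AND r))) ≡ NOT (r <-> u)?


Compare truth tables:
r | u | φ | ψ
-------------
F | F | F | F
T | F | T | T
F | T | T | T
T | T | T | F
They differ at row 4 (r=T, u=T): φ=T but ψ=F.

No, they are not logically equivalent.


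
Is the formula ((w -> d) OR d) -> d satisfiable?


Search for a satisfying assignment over {d, w}.
Try d=T, w=F: the formula evaluates to T.
A satisfying assignment exists.

Satisfiable.


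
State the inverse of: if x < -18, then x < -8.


The inverse of (P → Q) is (¬P → ¬Q). It is equivalent to the converse, not to the original.
Here P = 'x < -18' and Q = 'x < -8'.

If not (x < -18), then not (x < -8).


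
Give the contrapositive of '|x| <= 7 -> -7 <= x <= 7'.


The contrapositive of (P → Q) is (¬Q → ¬P); it is logically equivalent to the original.
Here P = '|x| <= 7' and Q = '-7 <= x <= 7'.

If not (-7 <= x <= 7), then not (|x| <= 7).


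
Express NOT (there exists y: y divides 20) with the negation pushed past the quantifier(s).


¬(for all x: φ) = there exists x: ¬φ, and ¬(there exists x: φ) = for all x: ¬φ.
Apply to the existential statement.

for all y: NOT(y divides 20)


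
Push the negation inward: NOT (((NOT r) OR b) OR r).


De Morgan: the negation of a disjunction is the conjunction of the negations.
Distribute NOT across OR, flipping it to AND, and negate each literal.

(r AND (NOT b)) AND (NOT r)


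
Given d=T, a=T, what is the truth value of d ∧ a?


Conjunction is true only when both operands are true.
Substitute: d=T, a=T.
T ∧ T evaluates to T.

T


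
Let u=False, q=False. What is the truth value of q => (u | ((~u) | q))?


Substitute u=False, q=False:
~u = True
(~u) | q = True | False = True
u | ((~u) | q) = False | True = True
q => (u | ((~u) | q)) = False => True = True

True


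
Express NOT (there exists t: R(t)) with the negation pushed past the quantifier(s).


¬(for all x: φ) = there exists x: ¬φ, and ¬(there exists x: φ) = for all x: ¬φ.
Apply to the existential statement.

for all t: NOT(R(t))


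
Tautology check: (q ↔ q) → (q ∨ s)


Build the truth table over {q, s}:
q | s | φ
---------
F | F | F
T | F | T
F | T | T
T | T | T
Counterexample at row 1: with q=F, s=F, the formula is F.

No, it is not a tautology.


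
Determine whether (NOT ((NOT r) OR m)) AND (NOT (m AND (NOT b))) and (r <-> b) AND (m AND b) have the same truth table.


Compare truth tables:
b | m | r | φ | ψ
-----------------
F | F | F | F | F
T | F | F | F | F
F | T | F | F | F
T | T | F | F | F
F | F | T | T | F
T | F | T | T | F
F | T | T | F | F
T | T | T | F | T
They differ at row 5 (b=F, m=F, r=T): φ=T but ψ=F.

No, they are not logically equivalent.


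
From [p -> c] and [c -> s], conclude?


Hypothetical syllogism: from (P → Q) and (Q → R), infer (P → R).
Chain the two implications through the shared middle term 'c'.

p -> s


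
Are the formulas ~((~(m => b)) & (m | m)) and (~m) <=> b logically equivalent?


Compare truth tables:
b | m | φ | ψ
-------------
False | False | True | False
True | False | True | True
False | True | False | True
True | True | True | False
They differ at row 1 (b=False, m=False): φ=True but ψ=False.

No, they are not logically equivalent.


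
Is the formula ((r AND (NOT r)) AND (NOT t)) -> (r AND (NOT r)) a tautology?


Build the truth table over {r, t}:
r | t | φ
---------
F | F | T
T | F | T
F | T | T
T | T | T
Every row evaluates to true.

Yes, it is a tautology.


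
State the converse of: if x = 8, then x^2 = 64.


The converse of (P → Q) is (Q → P). It is not in general equivalent to the original.
Here P = 'x = 8' and Q = 'x^2 = 64'.

If x^2 = 64, then x = 8.


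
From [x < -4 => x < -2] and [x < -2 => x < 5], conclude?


Hypothetical syllogism: from (P → Q) and (Q → R), infer (P → R).
Chain the two implications through the shared middle term 'x < -2'.

x < -4 => x < 5


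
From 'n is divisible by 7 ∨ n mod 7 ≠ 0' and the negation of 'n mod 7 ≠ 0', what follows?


Disjunctive syllogism: from (P ∨ Q) and ¬P, infer Q.
One disjunct, 'n mod 7 ≠ 0', is ruled out; the other must hold.

n is divisible by 7


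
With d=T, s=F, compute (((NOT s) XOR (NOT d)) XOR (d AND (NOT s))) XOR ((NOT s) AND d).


Substitute d=T, s=F:
NOT s = T
NOT d = F
(NOT s) XOR (NOT d) = T XOR F = T
NOT s = T
d AND (NOT s) = T AND T = T
((NOT s) XOR (NOT d)) XOR (d AND (NOT s)) = T XOR T = F
NOT s = T
(NOT s) AND d = T AND T = T
(((NOT s) XOR (NOT d)) XOR (d AND (NOT s))) XOR ((NOT s) AND d) = F XOR T = T

T


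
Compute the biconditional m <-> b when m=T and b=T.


Biconditional is true when both operands have the same truth value.
Substitute: m=T, b=T.
T <-> T evaluates to T.

T


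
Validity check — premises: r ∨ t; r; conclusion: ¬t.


This is affirming a disjunct (fallacy). There exist truth assignments where the premises are all true but the conclusion is false.

Invalid.


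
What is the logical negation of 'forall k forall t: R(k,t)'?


Negation flips each quantifier (∀↔∃) and negates the inner predicate.
¬(forall k forall t: φ) = exists k exists t: ¬φ.

exists k exists t: ~(R(k,t))


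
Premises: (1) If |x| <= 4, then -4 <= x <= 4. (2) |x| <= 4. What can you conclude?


Modus ponens: from (P → Q) and P, infer Q.
P = '|x| <= 4' is asserted, and P → Q holds, so Q follows.

-4 <= x <= 4.


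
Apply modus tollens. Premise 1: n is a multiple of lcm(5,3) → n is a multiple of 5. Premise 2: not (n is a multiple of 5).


Modus tollens: from (P → Q) and ¬Q, infer ¬P.
Q = 'n is a multiple of 5' is denied; since P → Q, P must also fail.

Not (n is a multiple of lcm(5,3)).


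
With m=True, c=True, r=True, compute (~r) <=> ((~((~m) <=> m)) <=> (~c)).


Substitute m=True, c=True, r=True:
~r = False
~m = False
(~m) <=> m = False <=> True = False
~((~m) <=> m) = True
~c = False
(~((~m) <=> m)) <=> (~c) = True <=> False = False
(~r) <=> ((~((~m) <=> m)) <=> (~c)) = False <=> False = True

True


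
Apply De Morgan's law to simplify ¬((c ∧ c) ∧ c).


De Morgan: the negation of a conjunction is the disjunction of the negations.
Distribute ¬ across ∧, flipping it to ∨, and negate each literal.

((¬c) ∨ (¬c)) ∨ (¬c)


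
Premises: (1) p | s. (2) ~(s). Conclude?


Disjunctive syllogism: from (P ∨ Q) and ¬P, infer Q.
One disjunct, 's', is ruled out; the other must hold.

p


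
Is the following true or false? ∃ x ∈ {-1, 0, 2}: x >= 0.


Evaluate the predicate on each element: -1:F, 0:T, 2:T.
Witness x = 0 satisfies the predicate.

T


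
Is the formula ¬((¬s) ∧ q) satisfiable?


Search for a satisfying assignment over {q, s}.
Try q=F, s=F: the formula evaluates to T.
A satisfying assignment exists.

Satisfiable.


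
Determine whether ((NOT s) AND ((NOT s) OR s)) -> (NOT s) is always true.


Build the truth table over {s}:
s | φ
-----
F | T
T | T
Every row evaluates to true.

Yes, it is a tautology.


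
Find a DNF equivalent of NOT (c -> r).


Step 1: Rewrite implication then negate: ¬(¬c ∨ r) = c ∧ ¬r.

c AND (NOT r)


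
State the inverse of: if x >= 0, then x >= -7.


The inverse of (P → Q) is (¬P → ¬Q). It is equivalent to the converse, not to the original.
Here P = 'x >= 0' and Q = 'x >= -7'.

If not (x >= 0), then not (x >= -7).


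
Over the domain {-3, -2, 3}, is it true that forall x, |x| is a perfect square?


Evaluate the predicate on each element: -3:False, -2:False, 3:False.
Counterexample x = -3 fails the predicate.

False


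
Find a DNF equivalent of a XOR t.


Step 1: a ⊕ t is true exactly when they disagree: (a ∧ ¬t) ∨ (¬a ∧ t).

(a AND (NOT t)) OR ((NOT a) AND t)


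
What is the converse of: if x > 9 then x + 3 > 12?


The converse of (P → Q) is (Q → P). It is not in general equivalent to the original.
Here P = 'x > 9' and Q = 'x + 3 > 12'.

If x + 3 > 12, then x > 9.


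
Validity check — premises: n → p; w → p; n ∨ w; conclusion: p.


This matches the form of proof by cases: the conclusion follows in every model of the premises.

Valid.


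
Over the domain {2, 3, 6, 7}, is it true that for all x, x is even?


Evaluate the predicate on each element: 2:T, 3:F, 6:T, 7:F.
Counterexample x = 3 fails the predicate.

F


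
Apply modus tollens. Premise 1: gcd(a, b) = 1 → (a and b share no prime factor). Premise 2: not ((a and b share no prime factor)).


Modus tollens: from (P → Q) and ¬Q, infer ¬P.
Q = '(a and b share no prime factor)' is denied; since P → Q, P must also fail.

Not (gcd(a, b) = 1).


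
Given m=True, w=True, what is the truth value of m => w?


Implication is false only when antecedent is true and consequent is false.
Substitute: m=True, w=True.
True => True evaluates to True.

True


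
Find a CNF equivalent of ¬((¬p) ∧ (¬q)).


Step 1: Apply De Morgan: ¬((¬p) ∧ (¬q)) = ¬(¬p) ∨ ¬(¬q).
Step 2: Eliminate any double negations (¬¬X = X).

p ∨ q


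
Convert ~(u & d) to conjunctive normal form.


Step 1: Apply De Morgan: ¬(u ∧ d) = ¬u ∨ ¬d.

(~u) | (~d)


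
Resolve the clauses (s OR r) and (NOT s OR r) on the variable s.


The clauses contain complementary literals s and NOTs.
Resolution eliminates this pair and disjoins the remaining literals (merging duplicates).

r


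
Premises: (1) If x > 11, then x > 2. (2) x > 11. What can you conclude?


Modus ponens: from (P → Q) and P, infer Q.
P = 'x > 11' is asserted, and P → Q holds, so Q follows.

x > 2.


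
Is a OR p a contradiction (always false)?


Truth table over {a, p}:
a | p | φ
---------
F | F | F
T | F | T
F | T | T
T | T | T
Satisfying assignment at row 2: a=T, p=F gives T.

No, it is not a contradiction.


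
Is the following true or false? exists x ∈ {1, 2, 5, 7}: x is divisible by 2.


Evaluate the predicate on each element: 1:False, 2:True, 5:False, 7:False.
Witness x = 2 satisfies the predicate.

True


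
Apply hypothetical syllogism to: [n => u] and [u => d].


Hypothetical syllogism: from (P → Q) and (Q → R), infer (P → R).
Chain the two implications through the shared middle term 'u'.

n => d


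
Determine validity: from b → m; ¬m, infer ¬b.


This matches the form of modus tollens: the conclusion follows in every model of the premises.

Valid.


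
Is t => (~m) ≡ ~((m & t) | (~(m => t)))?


Compare truth tables:
m | t | φ | ψ
-------------
False | False | True | True
True | False | True | False
False | True | True | True
True | True | False | False
They differ at row 2 (m=True, t=False): φ=True but ψ=False.

No, they are not logically equivalent.


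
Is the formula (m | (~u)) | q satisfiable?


Search for a satisfying assignment over {m, q, u}.
Try m=False, q=False, u=False: the formula evaluates to True.
A satisfying assignment exists.

Satisfiable.


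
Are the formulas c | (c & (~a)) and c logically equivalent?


Compare truth tables:
a | c | φ | ψ
-------------
False | False | False | False
True | False | False | False
False | True | True | True
True | True | True | True
The columns φ and ψ agree on every row.

Yes, they are logically equivalent.


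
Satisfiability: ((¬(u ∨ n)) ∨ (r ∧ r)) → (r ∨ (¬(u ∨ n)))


Search for a satisfying assignment over {n, r, u}.
Try n=F, r=F, u=F: the formula evaluates to T.
A satisfying assignment exists.

Satisfiable.


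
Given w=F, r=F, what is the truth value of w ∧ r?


Conjunction is true only when both operands are true.
Substitute: w=F, r=F.
F ∧ F evaluates to F.

F


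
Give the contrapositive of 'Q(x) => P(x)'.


The contrapositive of (P → Q) is (¬Q → ¬P); it is logically equivalent to the original.
Here P = 'Q(x)' and Q = 'P(x)'.

If not (P(x)), then not (Q(x)).


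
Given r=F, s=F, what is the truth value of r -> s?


Implication is false only when antecedent is true and consequent is false.
Substitute: r=F, s=F.
F -> F evaluates to T.

T


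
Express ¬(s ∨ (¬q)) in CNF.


Step 1: Apply De Morgan: ¬(s ∨ (¬q)) = ¬s ∧ ¬(¬q).
Step 2: Eliminate any double negations (¬¬X = X).

(¬s) ∧ q


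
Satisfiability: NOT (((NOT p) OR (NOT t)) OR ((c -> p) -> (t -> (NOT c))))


Search for a satisfying assignment over {c, p, t}.
Try c=T, p=T, t=T: the formula evaluates to T.
A satisfying assignment exists.

Satisfiable.


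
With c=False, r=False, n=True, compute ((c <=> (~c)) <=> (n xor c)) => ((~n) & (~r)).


Substitute c=False, r=False, n=True:
~c = True
c <=> (~c) = False <=> True = False
n xor c = True xor False = True
(c <=> (~c)) <=> (n xor c) = False <=> True = False
~n = False
~r = True
(~n) & (~r) = False & True = False
((c <=> (~c)) <=> (n xor c)) => ((~n) & (~r)) = False => False = True

True


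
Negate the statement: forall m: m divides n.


¬(forall x: φ) = exists x: ¬φ, and ¬(exists x: φ) = forall x: ¬φ.
Apply to the universal statement.

exists m: ~(m divides n)


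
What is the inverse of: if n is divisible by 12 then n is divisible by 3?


The inverse of (P → Q) is (¬P → ¬Q). It is equivalent to the converse, not to the original.
Here P = 'n is divisible by 12' and Q = 'n is divisible by 3'.

If not (n is divisible by 12), then not (n is divisible by 3).


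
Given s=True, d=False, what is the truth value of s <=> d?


Biconditional is true when both operands have the same truth value.
Substitute: s=True, d=False.
True <=> False evaluates to False.

False


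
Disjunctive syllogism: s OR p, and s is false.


Disjunctive syllogism: from (P ∨ Q) and ¬P, infer Q.
One disjunct, 's', is ruled out; the other must hold.

p


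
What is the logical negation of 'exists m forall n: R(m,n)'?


Negation flips each quantifier (∀↔∃) and negates the inner predicate.
¬(exists m forall n: φ) = forall m exists n: ¬φ.

forall m exists n: ~(R(m,n))


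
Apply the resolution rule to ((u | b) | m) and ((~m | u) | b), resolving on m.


The clauses contain complementary literals m and ~m.
Resolution eliminates this pair and disjoins the remaining literals (merging duplicates).

(u | b)


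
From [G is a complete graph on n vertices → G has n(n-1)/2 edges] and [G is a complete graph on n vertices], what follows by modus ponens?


Modus ponens: from (P → Q) and P, infer Q.
P = 'G is a complete graph on n vertices' is asserted, and P → Q holds, so Q follows.

G has n(n-1)/2 edges.


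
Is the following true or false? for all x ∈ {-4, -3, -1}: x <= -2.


Evaluate the predicate on each element: -4:T, -3:T, -1:F.
Counterexample x = -1 fails the predicate.

F


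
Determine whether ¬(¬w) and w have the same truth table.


Compare truth tables:
w | φ | ψ
---------
F | F | F
T | T | T
The columns φ and ψ agree on every row.

Yes, they are logically equivalent.


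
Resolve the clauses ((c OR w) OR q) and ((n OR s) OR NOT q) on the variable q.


The clauses contain complementary literals q and NOTq.
Resolution eliminates this pair and disjoins the remaining literals (merging duplicates).

(((c OR w) OR s) OR n)


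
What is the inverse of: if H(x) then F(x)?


The inverse of (P → Q) is (¬P → ¬Q). It is equivalent to the converse, not to the original.
Here P = 'H(x)' and Q = 'F(x)'.

If not (H(x)), then not (F(x)).


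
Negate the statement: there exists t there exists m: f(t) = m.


Negation flips each quantifier (∀↔∃) and negates the inner predicate.
¬(there exists t there exists m: φ) = for all t for all m: ¬φ.

for all t for all m: NOT(f(t) = m)


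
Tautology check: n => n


Build the truth table over {n}:
n | φ
-----
False | True
True | True
Every row evaluates to true.

Yes, it is a tautology.


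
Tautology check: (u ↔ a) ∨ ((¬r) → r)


Build the truth table over {a, r, u}:
a | r | u | φ
-------------
F | F | F | T
T | F | F | F
F | T | F | T
T | T | F | T
F | F | T | F
T | F | T | T
F | T | T | T
T | T | T | T
Counterexample at row 2: with a=T, r=F, u=F, the formula is F.

No, it is not a tautology.


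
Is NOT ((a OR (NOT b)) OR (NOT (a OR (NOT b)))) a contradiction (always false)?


Truth table over {a, b}:
a | b | φ
---------
F | F | F
T | F | F
F | T | F
T | T | F
Every row is false.

Yes, it is a contradiction.


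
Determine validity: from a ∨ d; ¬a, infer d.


This matches the form of disjunctive syllogism: the conclusion follows in every model of the premises.

Valid.


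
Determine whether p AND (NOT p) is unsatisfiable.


Truth table over {p}:
p | φ
-----
F | F
T | F
Every row is false.

Yes, it is a contradiction.


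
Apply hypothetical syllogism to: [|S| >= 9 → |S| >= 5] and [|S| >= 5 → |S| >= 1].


Hypothetical syllogism: from (P → Q) and (Q → R), infer (P → R).
Chain the two implications through the shared middle term '|S| >= 5'.

|S| >= 9 → |S| >= 1


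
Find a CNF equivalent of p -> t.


Step 1: Rewrite p → t as ¬p ∨ t.

(NOT p) OR t


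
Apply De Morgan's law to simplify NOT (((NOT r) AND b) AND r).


De Morgan: the negation of a conjunction is the disjunction of the negations.
Distribute NOT across AND, flipping it to OR, and negate each literal.

(r OR (NOT b)) OR (NOT r)


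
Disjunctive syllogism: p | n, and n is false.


Disjunctive syllogism: from (P ∨ Q) and ¬P, infer Q.
One disjunct, 'n', is ruled out; the other must hold.

p


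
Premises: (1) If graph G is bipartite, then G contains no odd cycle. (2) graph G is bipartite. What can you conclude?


Modus ponens: from (P → Q) and P, infer Q.
P = 'graph G is bipartite' is asserted, and P → Q holds, so Q follows.

G contains no odd cycle.


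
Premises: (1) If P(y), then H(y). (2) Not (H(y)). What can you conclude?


Modus tollens: from (P → Q) and ¬Q, infer ¬P.
Q = 'H(y)' is denied; since P → Q, P must also fail.

Not (P(y)).


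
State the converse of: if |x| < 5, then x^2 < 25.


The converse of (P → Q) is (Q → P). It is not in general equivalent to the original.
Here P = '|x| < 5' and Q = 'x^2 < 25'.

If x^2 < 25, then |x| < 5.


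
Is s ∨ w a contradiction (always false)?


Truth table over {s, w}:
s | w | φ
---------
F | F | F
T | F | T
F | T | T
T | T | T
Satisfying assignment at row 2: s=T, w=F gives T.

No, it is not a contradiction.


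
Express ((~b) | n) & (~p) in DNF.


Step 1: Distribute ∧ over ∨: ((¬b) ∨ n) ∧ (¬p) = ((¬b) ∧ (¬p)) ∨ (n ∧ (¬p)).

((~b) & (~p)) | (n & (~p))


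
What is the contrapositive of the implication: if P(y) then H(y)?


The contrapositive of (P → Q) is (¬Q → ¬P); it is logically equivalent to the original.
Here P = 'P(y)' and Q = 'H(y)'.

If not (H(y)), then not (P(y)).


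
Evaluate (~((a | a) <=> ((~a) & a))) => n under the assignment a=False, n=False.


Substitute a=False, n=False:
a | a = False | False = False
~a = True
(~a) & a = True & False = False
(a | a) <=> ((~a) & a) = False <=> False = True
~((a | a) <=> ((~a) & a)) = False
(~((a | a) <=> ((~a) & a))) => n = False => False = True

True


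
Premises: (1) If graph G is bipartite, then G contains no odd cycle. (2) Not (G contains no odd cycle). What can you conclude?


Modus tollens: from (P → Q) and ¬Q, infer ¬P.
Q = 'G contains no odd cycle' is denied; since P → Q, P must also fail.

Not (graph G is bipartite).


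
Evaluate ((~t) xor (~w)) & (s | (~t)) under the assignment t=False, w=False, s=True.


Substitute t=False, w=False, s=True:
~t = True
~w = True
(~t) xor (~w) = True xor True = False
~t = True
s | (~t) = True | True = True
((~t) xor (~w)) & (s | (~t)) = False & True = False

False


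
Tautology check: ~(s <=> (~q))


Build the truth table over {q, s}:
q | s | φ
---------
False | False | True
True | False | False
False | True | False
True | True | True
Counterexample at row 2: with q=True, s=False, the formula is False.

No, it is not a tautology.


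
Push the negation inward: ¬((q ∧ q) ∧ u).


De Morgan: the negation of a conjunction is the disjunction of the negations.
Distribute ¬ across ∧, flipping it to ∨, and negate each literal.

((¬q) ∨ (¬q)) ∨ (¬u)


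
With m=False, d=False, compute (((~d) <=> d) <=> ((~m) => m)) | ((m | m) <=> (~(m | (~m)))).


Substitute m=False, d=False:
… (earlier sub-steps elided)
(~d) <=> d = True <=> False = False
~m = True
(~m) => m = True => False = False
((~d) <=> d) <=> ((~m) => m) = False <=> False = True
m | m = False | False = False
~m = True
m | (~m) = False | True = True
~(m | (~m)) = False
(m | m) <=> (~(m | (~m))) = False <=> False = True
(((~d) <=> d) <=> ((~m) => m)) | ((m | m) <=> (~(m | (~m)))) = True | True = True

True


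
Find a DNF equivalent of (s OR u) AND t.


Step 1: Distribute ∧ over ∨: (s ∨ u) ∧ t = (s ∧ t) ∨ (u ∧ t).

(s AND t) OR (u AND t)


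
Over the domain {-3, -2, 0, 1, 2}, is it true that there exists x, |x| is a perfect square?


Evaluate the predicate on each element: -3:F, -2:F, 0:T, 1:T, 2:F.
Witness x = 0 satisfies the predicate.

T


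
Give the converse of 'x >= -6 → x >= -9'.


The converse of (P → Q) is (Q → P). It is not in general equivalent to the original.
Here P = 'x >= -6' and Q = 'x >= -9'.

If x >= -9, then x >= -6.


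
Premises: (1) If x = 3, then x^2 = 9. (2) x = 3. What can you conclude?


Modus ponens: from (P → Q) and P, infer Q.
P = 'x = 3' is asserted, and P → Q holds, so Q follows.

x^2 = 9.


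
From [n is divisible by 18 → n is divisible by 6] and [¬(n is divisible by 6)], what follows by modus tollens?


Modus tollens: from (P → Q) and ¬Q, infer ¬P.
Q = 'n is divisible by 6' is denied; since P → Q, P must also fail.

Not (n is divisible by 18).


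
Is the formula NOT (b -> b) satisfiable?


Check all 2 assignments over {b}:
b | φ
-----
F | F
T | F
No assignment makes the formula true.

Unsatisfiable.


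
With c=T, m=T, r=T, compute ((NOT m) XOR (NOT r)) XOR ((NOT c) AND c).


Substitute c=T, m=T, r=T:
NOT m = F
NOT r = F
(NOT m) XOR (NOT r) = F XOR F = F
NOT c = F
(NOT c) AND c = F AND T = F
((NOT m) XOR (NOT r)) XOR ((NOT c) AND c) = F XOR F = F

F


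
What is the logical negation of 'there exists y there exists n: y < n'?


Negation flips each quantifier (∀↔∃) and negates the inner predicate.
¬(there exists y there exists n: φ) = for all y for all n: ¬φ.

for all y for all n: NOT(y < n)


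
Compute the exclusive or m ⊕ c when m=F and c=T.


Exclusive or is true when exactly one operand is true.
Substitute: m=F, c=T.
F ⊕ T evaluates to T.

T


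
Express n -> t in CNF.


Step 1: Rewrite n → t as ¬n ∨ t.

(NOT n) OR t


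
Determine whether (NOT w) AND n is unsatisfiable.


Truth table over {n, w}:
n | w | φ
---------
F | F | F
T | F | T
F | T | F
T | T | F
Satisfying assignment at row 2: n=T, w=F gives T.

No, it is not a contradiction.


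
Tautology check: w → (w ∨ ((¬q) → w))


Build the truth table over {q, w}:
q | w | φ
---------
F | F | T
T | F | T
F | T | T
T | T | T
Every row evaluates to true.

Yes, it is a tautology.


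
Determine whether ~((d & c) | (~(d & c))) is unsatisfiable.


Truth table over {c, d}:
c | d | φ
---------
False | False | False
True | False | False
False | True | False
True | True | False
Every row is false.

Yes, it is a contradiction.


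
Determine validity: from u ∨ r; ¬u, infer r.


This matches the form of disjunctive syllogism: the conclusion follows in every model of the premises.

Valid.


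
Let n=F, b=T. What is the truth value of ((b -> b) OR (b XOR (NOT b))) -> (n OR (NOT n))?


Substitute n=F, b=T:
b -> b = T -> T = T
NOT b = F
b XOR (NOT b) = T XOR F = T
(b -> b) OR (b XOR (NOT b)) = T OR T = T
NOT n = T
n OR (NOT n) = F OR T = T
((b -> b) OR (b XOR (NOT b))) -> (n OR (NOT n)) = T -> T = T

T


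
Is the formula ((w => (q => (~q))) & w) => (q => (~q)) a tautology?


Build the truth table over {q, w}:
q | w | φ
---------
False | False | True
True | False | True
False | True | True
True | True | True
Every row evaluates to true.

Yes, it is a tautology.


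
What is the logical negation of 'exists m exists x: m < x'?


Negation flips each quantifier (∀↔∃) and negates the inner predicate.
¬(exists m exists x: φ) = forall m forall x: ¬φ.

forall m forall x: ~(m < x)


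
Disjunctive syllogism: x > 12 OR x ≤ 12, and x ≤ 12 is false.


Disjunctive syllogism: from (P ∨ Q) and ¬P, infer Q.
One disjunct, 'x ≤ 12', is ruled out; the other must hold.

x > 12


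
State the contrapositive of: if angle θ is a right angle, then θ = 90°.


The contrapositive of (P → Q) is (¬Q → ¬P); it is logically equivalent to the original.
Here P = 'angle θ is a right angle' and Q = 'θ = 90°'.

If not (θ = 90°), then not (angle θ is a right angle).


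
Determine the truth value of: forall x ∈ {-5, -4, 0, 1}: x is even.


Evaluate the predicate on each element: -5:False, -4:True, 0:True, 1:False.
Counterexample x = -5 fails the predicate.

False


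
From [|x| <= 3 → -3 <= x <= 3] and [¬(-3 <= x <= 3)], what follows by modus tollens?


Modus tollens: from (P → Q) and ¬Q, infer ¬P.
Q = '-3 <= x <= 3' is denied; since P → Q, P must also fail.

Not (|x| <= 3).


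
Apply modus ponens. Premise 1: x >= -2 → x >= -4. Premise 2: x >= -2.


Modus ponens: from (P → Q) and P, infer Q.
P = 'x >= -2' is asserted, and P → Q holds, so Q follows.

x >= -4.


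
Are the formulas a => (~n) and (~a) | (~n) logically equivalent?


Compare truth tables:
a | n | φ | ψ
-------------
False | False | True | True
True | False | True | True
False | True | True | True
True | True | False | False
The columns φ and ψ agree on every row.

Yes, they are logically equivalent.


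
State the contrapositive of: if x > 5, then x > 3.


The contrapositive of (P → Q) is (¬Q → ¬P); it is logically equivalent to the original.
Here P = 'x > 5' and Q = 'x > 3'.

If not (x > 3), then not (x > 5).


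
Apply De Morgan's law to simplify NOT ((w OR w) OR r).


De Morgan: the negation of a disjunction is the conjunction of the negations.
Distribute NOT across OR, flipping it to AND, and negate each literal.

((NOT w) AND (NOT w)) AND (NOT r)


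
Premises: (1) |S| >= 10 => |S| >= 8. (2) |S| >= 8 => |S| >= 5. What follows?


Hypothetical syllogism: from (P → Q) and (Q → R), infer (P → R).
Chain the two implications through the shared middle term '|S| >= 8'.

|S| >= 10 => |S| >= 5


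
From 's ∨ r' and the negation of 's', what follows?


Disjunctive syllogism: from (P ∨ Q) and ¬P, infer Q.
One disjunct, 's', is ruled out; the other must hold.

r


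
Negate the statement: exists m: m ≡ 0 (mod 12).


¬(forall x: φ) = exists x: ¬φ, and ¬(exists x: φ) = forall x: ¬φ.
Apply to the existential statement.

forall m: ~(m ≡ 0 (mod 12))


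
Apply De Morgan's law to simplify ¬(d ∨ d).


De Morgan: the negation of a disjunction is the conjunction of the negations.
Distribute ¬ across ∨, flipping it to ∧, and negate each literal.

(¬d) ∧ (¬d)


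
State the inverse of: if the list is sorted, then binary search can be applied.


The inverse of (P → Q) is (¬P → ¬Q). It is equivalent to the converse, not to the original.
Here P = 'the list is sorted' and Q = 'binary search can be applied'.

If not (the list is sorted), then not (binary search can be applied).


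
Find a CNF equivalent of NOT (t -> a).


Step 1: Rewrite t → a as ¬t ∨ a.
Step 2: Negate: ¬(¬t ∨ a) = t ∧ ¬a (De Morgan + double negation).

t AND (NOT a)


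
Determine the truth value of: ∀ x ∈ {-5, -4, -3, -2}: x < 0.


Evaluate the predicate on each element: -5:T, -4:T, -3:T, -2:T.
Every element satisfies the predicate.

T


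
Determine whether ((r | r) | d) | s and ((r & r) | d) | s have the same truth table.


Compare truth tables:
d | r | s | φ | ψ
-----------------
False | False | False | False | False
True | False | False | True | True
False | True | False | True | True
True | True | False | True | True
False | False | True | True | True
True | False | True | True | True
False | True | True | True | True
True | True | True | True | True
The columns φ and ψ agree on every row.

Yes, they are logically equivalent.


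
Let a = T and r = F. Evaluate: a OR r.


Disjunction is false only when both operands are false.
Substitute: a=T, r=F.
T OR F evaluates to T.

T


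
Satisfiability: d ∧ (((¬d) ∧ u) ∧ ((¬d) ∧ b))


Check all 8 assignments over {b, d, u}:
b | d | u | φ
-------------
F | F | F | F
T | F | F | F
F | T | F | F
T | T | F | F
F | F | T | F
T | F | T | F
F | T | T | F
T | T | T | F
No assignment makes the formula true.

Unsatisfiable.


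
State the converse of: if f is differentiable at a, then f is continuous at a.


The converse of (P → Q) is (Q → P). It is not in general equivalent to the original.
Here P = 'f is differentiable at a' and Q = 'f is continuous at a'.

If f is continuous at a, then f is differentiable at a.


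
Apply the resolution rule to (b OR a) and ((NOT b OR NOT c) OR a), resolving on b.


The clauses contain complementary literals b and NOTb.
Resolution eliminates this pair and disjoins the remaining literals (merging duplicates).

(a OR NOT c)


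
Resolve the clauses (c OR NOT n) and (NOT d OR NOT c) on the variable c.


The clauses contain complementary literals c and NOTc.
Resolution eliminates this pair and disjoins the remaining literals (merging duplicates).

(NOT n OR NOT d)


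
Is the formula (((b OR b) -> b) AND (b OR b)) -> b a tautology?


Build the truth table over {b}:
b | φ
-----
F | T
T | T
Every row evaluates to true.

Yes, it is a tautology.


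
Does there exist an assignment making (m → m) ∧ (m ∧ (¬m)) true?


Check all 2 assignments over {m}:
m | φ
-----
F | F
T | F
No assignment makes the formula true.

Unsatisfiable.


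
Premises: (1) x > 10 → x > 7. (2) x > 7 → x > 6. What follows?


Hypothetical syllogism: from (P → Q) and (Q → R), infer (P → R).
Chain the two implications through the shared middle term 'x > 7'.

x > 10 → x > 6


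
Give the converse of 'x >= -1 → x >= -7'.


The converse of (P → Q) is (Q → P). It is not in general equivalent to the original.
Here P = 'x >= -1' and Q = 'x >= -7'.

If x >= -7, then x >= -1.


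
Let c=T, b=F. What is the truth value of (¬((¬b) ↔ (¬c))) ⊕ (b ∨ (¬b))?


Substitute c=T, b=F:
¬b = T
¬c = F
(¬b) ↔ (¬c) = T ↔ F = F
¬((¬b) ↔ (¬c)) = T
¬b = T
b ∨ (¬b) = F ∨ T = T
(¬((¬b) ↔ (¬c))) ⊕ (b ∨ (¬b)) = T ⊕ T = F

F


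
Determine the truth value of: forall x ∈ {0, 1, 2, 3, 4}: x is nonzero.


Evaluate the predicate on each element: 0:False, 1:True, 2:True, 3:True, 4:True.
Counterexample x = 0 fails the predicate.

False


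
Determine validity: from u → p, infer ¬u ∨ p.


This matches the form of material implication: the conclusion follows in every model of the premises.

Valid.


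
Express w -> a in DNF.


Step 1: Rewrite w → a as ¬w ∨ a.

(NOT w) OR a


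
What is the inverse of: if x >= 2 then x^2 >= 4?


The inverse of (P → Q) is (¬P → ¬Q). It is equivalent to the converse, not to the original.
Here P = 'x >= 2' and Q = 'x^2 >= 4'.

If not (x >= 2), then not (x^2 >= 4).


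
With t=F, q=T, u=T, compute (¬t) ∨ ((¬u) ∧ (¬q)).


Substitute t=F, q=T, u=T:
¬t = T
¬u = F
¬q = F
(¬u) ∧ (¬q) = F ∧ F = F
(¬t) ∨ ((¬u) ∧ (¬q)) = T ∨ F = T

T


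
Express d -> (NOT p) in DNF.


Step 1: Rewrite d → (¬p) as ¬d ∨ (¬p).

(NOT d) OR (NOT p)


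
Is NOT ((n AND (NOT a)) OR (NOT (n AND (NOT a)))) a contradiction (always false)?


Truth table over {a, n}:
a | n | φ
---------
F | F | F
T | F | F
F | T | F
T | T | F
Every row is false.

Yes, it is a contradiction.


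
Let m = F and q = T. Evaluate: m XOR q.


Exclusive or is true when exactly one operand is true.
Substitute: m=F, q=T.
F XOR T evaluates to T.

T


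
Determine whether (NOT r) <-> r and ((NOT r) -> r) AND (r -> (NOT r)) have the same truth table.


Compare truth tables:
r | φ | ψ
---------
F | F | F
T | F | F
The columns φ and ψ agree on every row.

Yes, they are logically equivalent.


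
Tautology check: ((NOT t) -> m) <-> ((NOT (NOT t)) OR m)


Build the truth table over {m, t}:
m | t | φ
---------
F | F | T
T | F | T
F | T | T
T | T | T
Every row evaluates to true.

Yes, it is a tautology.


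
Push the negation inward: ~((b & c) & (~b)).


De Morgan: the negation of a conjunction is the disjunction of the negations.
Distribute ~ across &, flipping it to |, and negate each literal.

((~b) | (~c)) | b


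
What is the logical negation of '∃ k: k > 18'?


¬(∀ x: φ) = ∃ x: ¬φ, and ¬(∃ x: φ) = ∀ x: ¬φ.
Apply to the existential statement.

∀ k: ¬(k > 18)


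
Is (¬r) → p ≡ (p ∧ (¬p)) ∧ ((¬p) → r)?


Compare truth tables:
p | r | φ | ψ
-------------
F | F | F | F
T | F | T | F
F | T | T | F
T | T | T | F
They differ at row 2 (p=T, r=F): φ=T but ψ=F.

No, they are not logically equivalent.


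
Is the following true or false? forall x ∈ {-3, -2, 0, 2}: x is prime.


Evaluate the predicate on each element: -3:False, -2:False, 0:False, 2:True.
Counterexample x = -3 fails the predicate.

False


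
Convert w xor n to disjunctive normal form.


Step 1: w ⊕ n is true exactly when they disagree: (w ∧ ¬n) ∨ (¬w ∧ n).

(w & (~n)) | ((~w) & n)


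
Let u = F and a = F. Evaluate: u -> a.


Implication is false only when antecedent is true and consequent is false.
Substitute: u=F, a=F.
F -> F evaluates to T.

T


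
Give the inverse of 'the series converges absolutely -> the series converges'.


The inverse of (P → Q) is (¬P → ¬Q). It is equivalent to the converse, not to the original.
Here P = 'the series converges absolutely' and Q = 'the series converges'.

If not (the series converges absolutely), then not (the series converges).


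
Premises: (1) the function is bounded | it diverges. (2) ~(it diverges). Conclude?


Disjunctive syllogism: from (P ∨ Q) and ¬P, infer Q.
One disjunct, 'it diverges', is ruled out; the other must hold.

the function is bounded


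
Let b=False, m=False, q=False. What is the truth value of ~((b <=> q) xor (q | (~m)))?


Substitute b=False, m=False, q=False:
b <=> q = False <=> False = True
~m = True
q | (~m) = False | True = True
(b <=> q) xor (q | (~m)) = True xor True = False
~((b <=> q) xor (q | (~m))) = True

True


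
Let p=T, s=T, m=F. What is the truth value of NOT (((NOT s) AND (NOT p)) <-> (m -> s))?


Substitute p=T, s=T, m=F:
NOT s = F
NOT p = F
(NOT s) AND (NOT p) = F AND F = F
m -> s = F -> T = T
((NOT s) AND (NOT p)) <-> (m -> s) = F <-> T = F
NOT (((NOT s) AND (NOT p)) <-> (m -> s)) = T

T


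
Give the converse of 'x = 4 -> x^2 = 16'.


The converse of (P → Q) is (Q → P). It is not in general equivalent to the original.
Here P = 'x = 4' and Q = 'x^2 = 16'.

If x^2 = 16, then x = 4.


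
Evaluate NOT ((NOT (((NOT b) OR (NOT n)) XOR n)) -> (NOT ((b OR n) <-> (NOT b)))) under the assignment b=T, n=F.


Substitute b=T, n=F:
… (earlier sub-steps elided)
NOT n = T
(NOT b) OR (NOT n) = F OR T = T
((NOT b) OR (NOT n)) XOR n = T XOR F = T
NOT (((NOT b) OR (NOT n)) XOR n) = F
b OR n = T OR F = T
NOT b = F
(b OR n) <-> (NOT b) = T <-> F = F
NOT ((b OR n) <-> (NOT b)) = T
(NOT (((NOT b) OR (NOT n)) XOR n)) -> (NOT ((b OR n) <-> (NOT b))) = F -> T = T
NOT ((NOT (((NOT b) OR (NOT n)) XOR n)) -> (NOT ((b OR n) <-> (NOT b)))) = F

F


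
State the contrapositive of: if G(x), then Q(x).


The contrapositive of (P → Q) is (¬Q → ¬P); it is logically equivalent to the original.
Here P = 'G(x)' and Q = 'Q(x)'.

If not (Q(x)), then not (G(x)).


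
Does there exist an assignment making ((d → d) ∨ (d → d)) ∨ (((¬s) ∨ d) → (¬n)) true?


Search for a satisfying assignment over {d, n, s}.
Try d=F, n=F, s=F: the formula evaluates to T.
A satisfying assignment exists.

Satisfiable.


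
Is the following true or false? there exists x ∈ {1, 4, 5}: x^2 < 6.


Evaluate the predicate on each element: 1:T, 4:F, 5:F.
Witness x = 1 satisfies the predicate.

T


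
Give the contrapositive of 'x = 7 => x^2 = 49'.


The contrapositive of (P → Q) is (¬Q → ¬P); it is logically equivalent to the original.
Here P = 'x = 7' and Q = 'x^2 = 49'.

If not (x^2 = 49), then not (x = 7).


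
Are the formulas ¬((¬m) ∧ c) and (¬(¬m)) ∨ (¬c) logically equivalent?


Compare truth tables:
c | m | φ | ψ
-------------
F | F | T | T
T | F | F | F
F | T | T | T
T | T | T | T
The columns φ and ψ agree on every row.

Yes, they are logically equivalent.


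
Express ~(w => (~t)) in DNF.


Step 1: Rewrite implication then negate: ¬(¬w ∨ (¬t)) = w ∧ ¬(¬t).
Step 2: Eliminate any double negations (¬¬X = X).

w & t


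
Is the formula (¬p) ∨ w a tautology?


Build the truth table over {p, w}:
p | w | φ
---------
F | F | T
T | F | F
F | T | T
T | T | T
Counterexample at row 2: with p=T, w=F, the formula is F.

No, it is not a tautology.


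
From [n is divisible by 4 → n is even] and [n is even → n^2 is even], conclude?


Hypothetical syllogism: from (P → Q) and (Q → R), infer (P → R).
Chain the two implications through the shared middle term 'n is even'.

n is divisible by 4 → n^2 is even


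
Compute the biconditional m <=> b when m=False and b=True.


Biconditional is true when both operands have the same truth value.
Substitute: m=False, b=True.
False <=> True evaluates to False.

False
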